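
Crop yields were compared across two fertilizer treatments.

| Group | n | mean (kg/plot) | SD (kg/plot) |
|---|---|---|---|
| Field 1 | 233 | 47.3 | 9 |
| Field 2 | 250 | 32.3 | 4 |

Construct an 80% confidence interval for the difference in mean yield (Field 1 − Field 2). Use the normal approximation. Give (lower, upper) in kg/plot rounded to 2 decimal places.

(14.18, 15.82)

Standard errors of each mean: 9/√233 = 0.5896 and 4/√250 = 0.2530.
SE(x̄₁ − x̄₂) = √(0.5896² + 0.2530²) = 0.6416 for independent samples with unequal variances.
With z* = 1.282, the margin is 1.282 × 0.6416 = 0.8225.
x̄₁ − x̄₂ = 47.3 − 32.3 = 15.0000; the interval is 15.0000 ± 0.8225 = (14.18, 15.82).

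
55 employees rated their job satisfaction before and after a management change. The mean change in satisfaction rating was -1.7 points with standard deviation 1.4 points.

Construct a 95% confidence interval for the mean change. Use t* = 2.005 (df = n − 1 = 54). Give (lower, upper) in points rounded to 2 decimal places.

This is a matched-pairs design, so SE = s_d/√n = 1.4/√55 = 0.1888.
Margin = 2.005 × 0.1888 = 0.3785; the interval is -1.7 ± 0.3785 = (-2.08, -1.32).

(-2.08, -1.32)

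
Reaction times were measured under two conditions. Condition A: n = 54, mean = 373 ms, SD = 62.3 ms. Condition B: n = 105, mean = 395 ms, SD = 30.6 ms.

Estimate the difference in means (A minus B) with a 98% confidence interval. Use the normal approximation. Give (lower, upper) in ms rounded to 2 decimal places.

(-42.91, -1.09)

Per-group SEs: s₁/√n₁ = 62.3/√54 = 8.4780, s₂/√n₂ = 30.6/√105 = 2.9863.
Unpooled SE of the difference: √(71.876484 + 8.91798769) = 8.9886.
Margin of error = z* · SE = 2.326 × 8.9886 = 20.9075.
x̄₁ − x̄₂ = 373 − 395 = -22.0000.
CI: -22.0000 ± 20.9075 = (-42.91, -1.09).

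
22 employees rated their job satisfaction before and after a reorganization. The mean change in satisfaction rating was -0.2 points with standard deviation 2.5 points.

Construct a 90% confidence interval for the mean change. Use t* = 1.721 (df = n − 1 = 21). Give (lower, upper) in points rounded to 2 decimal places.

(-1.12, 0.72)

Paired design: SE = s_d/√n = 2.5/√22 = 0.5330.
t* = 1.721; margin of error = 1.721 × 0.5330 = 0.9173.
-0.2 ± 0.9173 → (-1.12, 0.72).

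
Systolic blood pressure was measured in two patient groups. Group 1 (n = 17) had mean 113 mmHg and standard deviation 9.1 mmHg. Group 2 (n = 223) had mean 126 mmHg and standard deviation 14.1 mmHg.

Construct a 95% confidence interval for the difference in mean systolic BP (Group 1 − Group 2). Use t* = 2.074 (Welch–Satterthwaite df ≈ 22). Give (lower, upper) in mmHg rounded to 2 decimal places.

(-17.98, -8.02)

Standard errors of each mean: 9.1/√17 = 2.2071 and 14.1/√223 = 0.9442.
SE(x̄₁ − x̄₂) = √(2.2071² + 0.9442²) = 2.4006 for independent samples with unequal variances.
With t* = 2.074, the margin is 2.074 × 2.4006 = 4.9788.
x̄₁ − x̄₂ = 113 − 126 = -13.0000; the interval is -13.0000 ± 4.9788 = (-17.98, -8.02).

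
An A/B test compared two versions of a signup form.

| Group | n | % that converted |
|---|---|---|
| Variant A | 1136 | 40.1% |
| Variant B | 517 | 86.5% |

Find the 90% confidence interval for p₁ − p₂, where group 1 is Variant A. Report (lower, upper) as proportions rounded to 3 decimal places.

(-0.498, -0.430)

The two standard errors are √(0.4010×0.5990/1136) = 0.01454 and √(0.8650×0.1350/517) = 0.01503.
Because the samples are independent, SE_diff = √(0.01454² + 0.01503²) = 0.02091.
Using z* = 1.645 for 90%, ME = 1.645 × 0.02091 = 0.03440.
p̂₁ − p̂₂ = -0.4640; interval -0.4640 ± 0.03440 gives (-0.498, -0.430).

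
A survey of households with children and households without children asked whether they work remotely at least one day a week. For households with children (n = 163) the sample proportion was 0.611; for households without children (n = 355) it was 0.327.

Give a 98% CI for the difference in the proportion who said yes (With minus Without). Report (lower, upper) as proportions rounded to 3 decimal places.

SE₁ = √(p̂₁(1−p̂₁)/n₁) = √(0.6110·0.3890/163) = 0.03819; SE₂ = √(0.3270·0.6730/355) = 0.02490.
Independent samples: SE of the difference = √(SE₁² + SE₂²) = √(0.0014584761 + 0.00062001) = 0.04559.
z* for 98% confidence is 2.326, so the margin of error is 2.326 × 0.04559 = 0.10604.
Point estimate p̂₁ − p̂₂ = 0.6110 − 0.3270 = 0.2840.
0.2840 ± 0.10604 → (0.178, 0.390).

(0.178, 0.390)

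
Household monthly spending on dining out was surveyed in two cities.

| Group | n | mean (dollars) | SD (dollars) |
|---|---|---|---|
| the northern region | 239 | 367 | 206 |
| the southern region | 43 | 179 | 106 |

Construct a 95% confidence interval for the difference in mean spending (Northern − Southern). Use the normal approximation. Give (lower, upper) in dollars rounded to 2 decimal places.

(146.94, 229.06)

Standard errors of each mean: 206/√239 = 13.3250 and 106/√43 = 16.1648.
SE(x̄₁ − x̄₂) = √(13.3250² + 16.1648²) = 20.9489 for independent samples with unequal variances.
With z* = 1.960, the margin is 1.960 × 20.9489 = 41.0598.
x̄₁ − x̄₂ = 367 − 179 = 188.0000; the interval is 188.0000 ± 41.0598 = (146.94, 229.06).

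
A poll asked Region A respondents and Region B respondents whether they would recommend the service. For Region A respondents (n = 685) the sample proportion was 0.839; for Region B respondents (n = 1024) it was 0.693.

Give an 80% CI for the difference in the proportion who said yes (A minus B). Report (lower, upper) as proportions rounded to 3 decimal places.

Each SE is √(p̂(1−p̂)/n): √(0.8390·0.1610/685) = 0.01404 and √(0.6930·0.3070/1024) = 0.01441.
SE(p̂₁ − p̂₂) = √(SE₁² + SE₂²) = √(0.0001971216 + 0.0002076481) = 0.02012, since the two samples are independent.
At 80% confidence z* = 1.282; margin = 1.282 × 0.02012 = 0.02579.
The difference is 0.8390 − 0.6930 = 0.1460, so the interval is 0.1460 ± 0.02579 = (0.120, 0.172).

(0.120, 0.172)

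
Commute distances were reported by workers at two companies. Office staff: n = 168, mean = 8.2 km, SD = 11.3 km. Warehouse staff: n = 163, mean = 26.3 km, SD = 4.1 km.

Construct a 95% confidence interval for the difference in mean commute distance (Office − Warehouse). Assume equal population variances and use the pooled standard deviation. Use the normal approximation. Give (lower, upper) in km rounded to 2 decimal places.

(-19.94, -16.26)

Pooled variance s_p² = [167·11.3² + 162·4.1²] / (168+163−2) = 73.0926, so s_p = 8.5494.
SE_diff = s_p·√(1/n₁ + 1/n₂) = 8.5494·√(1/168 + 1/163) = 0.9399.
z* = 1.960; margin = 1.960 × 0.9399 = 1.8422.
Difference = 8.2 − 26.3 = -18.1000.
-18.1000 ± 1.8422 → (-19.94, -16.26).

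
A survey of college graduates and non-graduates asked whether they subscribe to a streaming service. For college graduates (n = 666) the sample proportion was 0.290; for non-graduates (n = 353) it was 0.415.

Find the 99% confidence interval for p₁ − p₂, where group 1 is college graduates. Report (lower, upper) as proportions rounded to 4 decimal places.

(-0.2063, -0.0437)

The two standard errors are √(0.2900×0.7100/666) = 0.01758 and √(0.4150×0.5850/353) = 0.02622.
Because the samples are independent, SE_diff = √(0.01758² + 0.02622²) = 0.03157.
Using z* = 2.576 for 99%, ME = 2.576 × 0.03157 = 0.08132.
p̂₁ − p̂₂ = -0.1250; interval -0.1250 ± 0.08132 gives (-0.2063, -0.0437).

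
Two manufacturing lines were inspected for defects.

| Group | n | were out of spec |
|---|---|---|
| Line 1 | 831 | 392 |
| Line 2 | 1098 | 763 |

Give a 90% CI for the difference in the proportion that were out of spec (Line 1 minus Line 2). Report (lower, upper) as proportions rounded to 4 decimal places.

(-0.2597, -0.1867)

Sample proportions: 392/831 = 0.4717, 763/1098 = 0.6949.
Each SE is √(p̂(1−p̂)/n): √(0.4717·0.5283/831) = 0.01732 and √(0.6949·0.3051/1098) = 0.01390.
SE(p̂₁ − p̂₂) = √(SE₁² + SE₂²) = √(0.0002999824 + 0.00019321) = 0.02221, since the two samples are independent.
At 90% confidence z* = 1.645; margin = 1.645 × 0.02221 = 0.03654.
The difference is 0.4717 − 0.6949 = -0.2232, so the interval is -0.2232 ± 0.03654 = (-0.2597, -0.1867).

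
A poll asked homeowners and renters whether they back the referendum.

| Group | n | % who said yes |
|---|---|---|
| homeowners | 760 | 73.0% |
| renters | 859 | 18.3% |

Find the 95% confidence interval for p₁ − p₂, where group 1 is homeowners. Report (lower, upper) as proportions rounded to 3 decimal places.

(0.506, 0.588)

Each SE is √(p̂(1−p̂)/n): √(0.7300·0.2700/760) = 0.01610 and √(0.1830·0.8170/859) = 0.01319.
SE(p̂₁ − p̂₂) = √(SE₁² + SE₂²) = √(0.00025921 + 0.0001739761) = 0.02081, since the two samples are independent.
At 95% confidence z* = 1.960; margin = 1.960 × 0.02081 = 0.04079.
The difference is 0.7300 − 0.1830 = 0.5470, so the interval is 0.5470 ± 0.04079 = (0.506, 0.588).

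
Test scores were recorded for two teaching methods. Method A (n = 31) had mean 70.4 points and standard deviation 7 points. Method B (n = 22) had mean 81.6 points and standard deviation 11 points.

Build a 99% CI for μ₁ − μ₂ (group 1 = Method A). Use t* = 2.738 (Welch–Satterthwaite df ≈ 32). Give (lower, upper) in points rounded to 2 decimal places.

SE₁ = s₁/√n₁ = 7/√31 = 1.2572; SE₂ = 11/√22 = 2.3452.
Independent samples, unequal variances: SE_diff = √(SE₁² + SE₂²) = √(1.58055184 + 5.49996304) = 2.6609.
t* = 2.738, so margin of error = 2.738 × 2.6609 = 7.2855.
Difference in means = 70.4 − 81.6 = -11.2000.
-11.2000 ± 7.2855 → (-18.49, -3.91).

(-18.49, -3.91)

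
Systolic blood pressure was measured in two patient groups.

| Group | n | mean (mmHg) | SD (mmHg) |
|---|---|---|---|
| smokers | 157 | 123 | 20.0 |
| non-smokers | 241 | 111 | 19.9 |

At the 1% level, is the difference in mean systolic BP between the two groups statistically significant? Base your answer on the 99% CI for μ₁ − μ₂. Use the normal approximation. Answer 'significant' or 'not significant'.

SE₁ = s₁/√n₁ = 20.0/√157 = 1.5962; SE₂ = 19.9/√241 = 1.2819.
Independent samples, unequal variances: SE_diff = √(SE₁² + SE₂²) = √(2.54785444 + 1.64326761) = 2.0472.
z* = 2.576, so margin of error = 2.576 × 2.0472 = 5.2736.
Difference in means = 123 − 111 = 12.0000.
12.0000 ± 5.2736 → (6.7264, 17.2736).
The interval (6.7264, 17.2736) does not contain 0, so the difference is significant.

significant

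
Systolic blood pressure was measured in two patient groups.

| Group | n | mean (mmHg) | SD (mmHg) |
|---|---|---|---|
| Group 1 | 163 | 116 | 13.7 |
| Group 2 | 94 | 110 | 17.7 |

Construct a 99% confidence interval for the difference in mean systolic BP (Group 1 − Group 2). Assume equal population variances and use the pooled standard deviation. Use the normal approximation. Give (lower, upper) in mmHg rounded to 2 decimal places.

s_p = √[((n₁−1)s₁² + (n₂−1)s₂²)/(n₁+n₂−2)] = √[(162·13.7² + 93·17.7²)/255] = 15.2806.
SE = 15.2806·√(1/163 + 1/94) = 1.9790.
With z* = 2.576, margin = 2.576 × 1.9790 = 5.0979.
x̄₁ − x̄₂ = 116 − 110 = 6.0000; interval 6.0000 ± 5.0979 = (0.90, 11.10).

(0.90, 11.10)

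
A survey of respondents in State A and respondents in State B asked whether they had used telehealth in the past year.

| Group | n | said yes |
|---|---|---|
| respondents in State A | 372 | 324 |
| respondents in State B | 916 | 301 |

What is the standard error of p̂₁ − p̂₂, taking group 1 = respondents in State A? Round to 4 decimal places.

First, p̂₁ = 324/372 = 0.8710; p̂₂ = 301/916 = 0.3286.
The two standard errors are √(0.8710×0.1290/372) = 0.01738 and √(0.3286×0.6714/916) = 0.01552.
Because the samples are independent, SE_diff = √(0.01738² + 0.01552²) = 0.02330.

0.0233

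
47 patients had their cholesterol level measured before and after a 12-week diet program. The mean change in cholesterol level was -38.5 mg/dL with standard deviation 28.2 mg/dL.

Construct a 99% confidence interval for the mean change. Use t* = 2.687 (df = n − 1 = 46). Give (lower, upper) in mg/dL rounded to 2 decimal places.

(-49.55, -27.45)

Paired design: SE = s_d/√n = 28.2/√47 = 4.1134.
t* = 2.687; margin of error = 2.687 × 4.1134 = 11.0527.
-38.5 ± 11.0527 → (-49.55, -27.45).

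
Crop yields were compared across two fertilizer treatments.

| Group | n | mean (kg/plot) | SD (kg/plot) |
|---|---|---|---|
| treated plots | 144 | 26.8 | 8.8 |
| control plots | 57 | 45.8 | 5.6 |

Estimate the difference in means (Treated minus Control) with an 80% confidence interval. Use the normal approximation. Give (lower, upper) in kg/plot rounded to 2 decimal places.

SE₁ = s₁/√n₁ = 8.8/√144 = 0.7333; SE₂ = 5.6/√57 = 0.7417.
Independent samples, unequal variances: SE_diff = √(SE₁² + SE₂²) = √(0.53772889 + 0.55011889) = 1.0430.
z* = 1.282, so margin of error = 1.282 × 1.0430 = 1.3371.
Difference in means = 26.8 − 45.8 = -19.0000.
-19.0000 ± 1.3371 → (-20.34, -17.66).

(-20.34, -17.66)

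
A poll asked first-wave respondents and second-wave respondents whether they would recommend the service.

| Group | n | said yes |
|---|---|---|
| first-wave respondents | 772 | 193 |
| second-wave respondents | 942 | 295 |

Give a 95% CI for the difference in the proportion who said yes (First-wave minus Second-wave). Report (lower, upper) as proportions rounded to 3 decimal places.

First, p̂₁ = 193/772 = 0.2500; p̂₂ = 295/942 = 0.3132.
The two standard errors are √(0.2500×0.7500/772) = 0.01558 and √(0.3132×0.6868/942) = 0.01511.
Because the samples are independent, SE_diff = √(0.01558² + 0.01511²) = 0.02170.
Using z* = 1.960 for 95%, ME = 1.960 × 0.02170 = 0.04253.
p̂₁ − p̂₂ = -0.0632; interval -0.0632 ± 0.04253 gives (-0.106, -0.021).

(-0.106, -0.021)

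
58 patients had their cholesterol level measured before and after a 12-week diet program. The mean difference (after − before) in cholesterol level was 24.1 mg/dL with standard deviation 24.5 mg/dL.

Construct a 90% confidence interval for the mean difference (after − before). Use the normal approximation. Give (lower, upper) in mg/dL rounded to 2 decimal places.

Paired design: SE = s_d/√n = 24.5/√58 = 3.2170.
z* = 1.645; margin of error = 1.645 × 3.2170 = 5.2920.
24.1 ± 5.2920 → (18.81, 29.39).

(18.81, 29.39)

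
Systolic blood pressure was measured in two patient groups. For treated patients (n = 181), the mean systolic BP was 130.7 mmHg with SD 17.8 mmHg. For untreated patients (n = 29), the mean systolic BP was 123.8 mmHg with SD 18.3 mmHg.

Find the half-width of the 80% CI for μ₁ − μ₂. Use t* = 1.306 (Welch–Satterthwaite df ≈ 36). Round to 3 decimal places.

Per-group SEs: s₁/√n₁ = 17.8/√181 = 1.3231, s₂/√n₂ = 18.3/√29 = 3.3982.
Unpooled SE of the difference: √(1.75059361 + 11.54776324) = 3.6467.
Margin of error = t* · SE = 1.306 × 3.6467 = 4.7626.

4.763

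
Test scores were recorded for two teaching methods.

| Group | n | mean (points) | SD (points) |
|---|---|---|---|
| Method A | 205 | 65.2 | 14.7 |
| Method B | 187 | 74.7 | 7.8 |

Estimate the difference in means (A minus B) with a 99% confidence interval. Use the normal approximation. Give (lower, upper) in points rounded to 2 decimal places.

(-12.53, -6.47)

Per-group SEs: s₁/√n₁ = 14.7/√205 = 1.0267, s₂/√n₂ = 7.8/√187 = 0.5704.
Unpooled SE of the difference: √(1.05411289 + 0.32535616) = 1.1745.
Margin of error = z* · SE = 2.576 × 1.1745 = 3.0255.
x̄₁ − x̄₂ = 65.2 − 74.7 = -9.5000.
CI: -9.5000 ± 3.0255 = (-12.53, -6.47).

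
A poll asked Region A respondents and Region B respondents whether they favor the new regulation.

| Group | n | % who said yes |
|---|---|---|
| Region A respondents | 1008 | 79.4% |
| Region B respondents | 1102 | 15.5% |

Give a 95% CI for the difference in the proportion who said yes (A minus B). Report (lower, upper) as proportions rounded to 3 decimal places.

(0.606, 0.672)

SE₁ = √(p̂₁(1−p̂₁)/n₁) = √(0.7940·0.2060/1008) = 0.01274; SE₂ = √(0.1550·0.8450/1102) = 0.01090.
Independent samples: SE of the difference = √(SE₁² + SE₂²) = √(0.0001623076 + 0.00011881) = 0.01677.
z* for 95% confidence is 1.960, so the margin of error is 1.960 × 0.01677 = 0.03287.
Point estimate p̂₁ − p̂₂ = 0.7940 − 0.1550 = 0.6390.
0.6390 ± 0.03287 → (0.606, 0.672).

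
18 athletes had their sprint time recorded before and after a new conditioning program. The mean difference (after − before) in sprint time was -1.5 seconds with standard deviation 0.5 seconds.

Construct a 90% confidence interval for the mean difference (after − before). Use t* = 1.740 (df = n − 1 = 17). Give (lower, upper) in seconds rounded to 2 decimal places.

This is a matched-pairs design, so SE = s_d/√n = 0.5/√18 = 0.1179.
Margin = 1.740 × 0.1179 = 0.2051; the interval is -1.5 ± 0.2051 = (-1.71, -1.29).

(-1.71, -1.29)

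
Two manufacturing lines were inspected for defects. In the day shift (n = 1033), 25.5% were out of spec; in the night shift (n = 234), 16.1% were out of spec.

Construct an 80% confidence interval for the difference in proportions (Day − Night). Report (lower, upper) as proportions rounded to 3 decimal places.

The two standard errors are √(0.2550×0.7450/1033) = 0.01356 and √(0.1610×0.8390/234) = 0.02403.
Because the samples are independent, SE_diff = √(0.01356² + 0.02403²) = 0.02759.
Using z* = 1.282 for 80%, ME = 1.282 × 0.02759 = 0.03537.
p̂₁ − p̂₂ = 0.0940; interval 0.0940 ± 0.03537 gives (0.059, 0.129).

(0.059, 0.129)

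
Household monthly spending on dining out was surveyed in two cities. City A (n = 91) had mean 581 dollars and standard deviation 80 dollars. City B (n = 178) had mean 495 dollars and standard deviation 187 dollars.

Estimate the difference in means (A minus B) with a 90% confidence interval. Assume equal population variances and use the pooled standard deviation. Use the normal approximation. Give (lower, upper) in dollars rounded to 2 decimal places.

s_p = √[((n₁−1)s₁² + (n₂−1)s₂²)/(n₁+n₂−2)] = √[(90·80² + 177·187²)/267] = 159.1823.
SE = 159.1823·√(1/91 + 1/178) = 20.5135.
With z* = 1.645, margin = 1.645 × 20.5135 = 33.7447.
x̄₁ − x̄₂ = 581 − 495 = 86.0000; interval 86.0000 ± 33.7447 = (52.26, 119.74).

(52.26, 119.74)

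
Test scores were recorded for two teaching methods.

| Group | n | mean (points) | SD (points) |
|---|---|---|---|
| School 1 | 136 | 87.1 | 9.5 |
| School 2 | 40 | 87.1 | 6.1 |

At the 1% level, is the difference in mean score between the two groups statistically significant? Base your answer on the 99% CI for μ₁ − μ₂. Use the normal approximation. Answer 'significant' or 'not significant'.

SE₁ = s₁/√n₁ = 9.5/√136 = 0.8146; SE₂ = 6.1/√40 = 0.9645.
Independent samples, unequal variances: SE_diff = √(SE₁² + SE₂²) = √(0.66357316 + 0.93026025) = 1.2625.
z* = 2.576, so margin of error = 2.576 × 1.2625 = 3.2522.
Difference in means = 87.1 − 87.1 = 0.0000.
0.0000 ± 3.2522 → (-3.2522, 3.2522).
The interval (-3.2522, 3.2522) contains 0, so the difference is not significant.

not significant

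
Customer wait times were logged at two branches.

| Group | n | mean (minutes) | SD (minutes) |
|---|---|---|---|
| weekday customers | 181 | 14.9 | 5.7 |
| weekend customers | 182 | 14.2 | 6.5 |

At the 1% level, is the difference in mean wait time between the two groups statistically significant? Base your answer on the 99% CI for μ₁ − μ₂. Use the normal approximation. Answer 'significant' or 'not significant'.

SE₁ = s₁/√n₁ = 5.7/√181 = 0.4237; SE₂ = 6.5/√182 = 0.4818.
Independent samples, unequal variances: SE_diff = √(SE₁² + SE₂²) = √(0.17952169 + 0.23213124) = 0.6416.
z* = 2.576, so margin of error = 2.576 × 0.6416 = 1.6528.
Difference in means = 14.9 − 14.2 = 0.7000.
0.7000 ± 1.6528 → (-0.9528, 2.3528).
The interval (-0.9528, 2.3528) contains 0, so the difference is not significant.

not significant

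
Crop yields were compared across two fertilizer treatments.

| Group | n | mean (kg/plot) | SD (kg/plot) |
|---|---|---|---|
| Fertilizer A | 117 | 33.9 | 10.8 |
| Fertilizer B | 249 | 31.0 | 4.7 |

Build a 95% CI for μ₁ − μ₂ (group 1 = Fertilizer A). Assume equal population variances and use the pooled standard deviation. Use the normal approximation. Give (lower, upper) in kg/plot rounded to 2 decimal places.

(1.31, 4.49)

s_p = √[((n₁−1)s₁² + (n₂−1)s₂²)/(n₁+n₂−2)] = √[(116·10.8² + 248·4.7²)/364] = 7.2264.
SE = 7.2264·√(1/117 + 1/249) = 0.8100.
With z* = 1.960, margin = 1.960 × 0.8100 = 1.5876.
x̄₁ − x̄₂ = 33.9 − 31.0 = 2.9000; interval 2.9000 ± 1.5876 = (1.31, 4.49).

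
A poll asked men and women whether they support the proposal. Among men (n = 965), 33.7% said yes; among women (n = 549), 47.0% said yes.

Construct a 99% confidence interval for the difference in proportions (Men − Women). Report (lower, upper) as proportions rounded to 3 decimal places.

Each SE is √(p̂(1−p̂)/n): √(0.3370·0.6630/965) = 0.01522 and √(0.4700·0.5300/549) = 0.02130.
SE(p̂₁ − p̂₂) = √(SE₁² + SE₂²) = √(0.0002316484 + 0.00045369) = 0.02618, since the two samples are independent.
At 99% confidence z* = 2.576; margin = 2.576 × 0.02618 = 0.06744.
The difference is 0.3370 − 0.4700 = -0.1330, so the interval is -0.1330 ± 0.06744 = (-0.200, -0.066).

(-0.200, -0.066)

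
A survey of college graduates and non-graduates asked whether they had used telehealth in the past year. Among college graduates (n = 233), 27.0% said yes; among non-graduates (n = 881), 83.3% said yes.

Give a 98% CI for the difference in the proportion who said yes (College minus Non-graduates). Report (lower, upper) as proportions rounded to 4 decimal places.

(-0.6367, -0.4893)

Each SE is √(p̂(1−p̂)/n): √(0.2700·0.7300/233) = 0.02908 and √(0.8330·0.1670/881) = 0.01257.
SE(p̂₁ − p̂₂) = √(SE₁² + SE₂²) = √(0.0008456464 + 0.0001580049) = 0.03168, since the two samples are independent.
At 98% confidence z* = 2.326; margin = 2.326 × 0.03168 = 0.07369.
The difference is 0.2700 − 0.8330 = -0.5630, so the interval is -0.5630 ± 0.07369 = (-0.6367, -0.4893).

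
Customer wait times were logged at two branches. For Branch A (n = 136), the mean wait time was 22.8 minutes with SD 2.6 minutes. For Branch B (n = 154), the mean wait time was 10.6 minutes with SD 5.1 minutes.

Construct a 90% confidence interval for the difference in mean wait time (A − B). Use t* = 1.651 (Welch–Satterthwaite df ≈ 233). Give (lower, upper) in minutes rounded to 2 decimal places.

(11.43, 12.97)

Per-group SEs: s₁/√n₁ = 2.6/√136 = 0.2229, s₂/√n₂ = 5.1/√154 = 0.4110.
Unpooled SE of the difference: √(0.04968441 + 0.168921) = 0.4676.
Margin of error = t* · SE = 1.651 × 0.4676 = 0.7720.
x̄₁ − x̄₂ = 22.8 − 10.6 = 12.2000.
CI: 12.2000 ± 0.7720 = (11.43, 12.97).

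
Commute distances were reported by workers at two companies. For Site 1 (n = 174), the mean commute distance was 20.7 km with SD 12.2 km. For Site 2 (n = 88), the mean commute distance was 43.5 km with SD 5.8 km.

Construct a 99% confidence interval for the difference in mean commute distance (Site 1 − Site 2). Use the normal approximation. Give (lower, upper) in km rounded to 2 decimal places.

(-25.67, -19.93)

Standard errors of each mean: 12.2/√174 = 0.9249 and 5.8/√88 = 0.6183.
SE(x̄₁ − x̄₂) = √(0.9249² + 0.6183²) = 1.1125 for independent samples with unequal variances.
With z* = 2.576, the margin is 2.576 × 1.1125 = 2.8658.
x̄₁ − x̄₂ = 20.7 − 43.5 = -22.8000; the interval is -22.8000 ± 2.8658 = (-25.67, -19.93).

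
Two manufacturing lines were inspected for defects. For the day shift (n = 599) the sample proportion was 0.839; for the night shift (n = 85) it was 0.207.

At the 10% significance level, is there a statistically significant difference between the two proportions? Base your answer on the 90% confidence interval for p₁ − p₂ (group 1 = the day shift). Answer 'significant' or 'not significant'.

SE₁ = √(p̂₁(1−p̂₁)/n₁) = √(0.8390·0.1610/599) = 0.01502; SE₂ = √(0.2070·0.7930/85) = 0.04395.
Independent samples: SE of the difference = √(SE₁² + SE₂²) = √(0.0002256004 + 0.0019316025) = 0.04645.
z* for 90% confidence is 1.645, so the margin of error is 1.645 × 0.04645 = 0.07641.
Point estimate p̂₁ − p̂₂ = 0.8390 − 0.2070 = 0.6320.
0.6320 ± 0.07641 → (0.55559, 0.70841).
The interval (0.55559, 0.70841) does not contain 0, so the difference is significant.

significant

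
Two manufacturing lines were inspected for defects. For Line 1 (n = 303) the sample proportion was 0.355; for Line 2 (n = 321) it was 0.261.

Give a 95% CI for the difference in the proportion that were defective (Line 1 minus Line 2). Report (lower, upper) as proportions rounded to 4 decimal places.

SE₁ = √(p̂₁(1−p̂₁)/n₁) = √(0.3550·0.6450/303) = 0.02749; SE₂ = √(0.2610·0.7390/321) = 0.02451.
Independent samples: SE of the difference = √(SE₁² + SE₂²) = √(0.0007557001 + 0.0006007401) = 0.03683.
z* for 95% confidence is 1.960, so the margin of error is 1.960 × 0.03683 = 0.07219.
Point estimate p̂₁ − p̂₂ = 0.3550 − 0.2610 = 0.0940.
0.0940 ± 0.07219 → (0.0218, 0.1662).

(0.0218, 0.1662)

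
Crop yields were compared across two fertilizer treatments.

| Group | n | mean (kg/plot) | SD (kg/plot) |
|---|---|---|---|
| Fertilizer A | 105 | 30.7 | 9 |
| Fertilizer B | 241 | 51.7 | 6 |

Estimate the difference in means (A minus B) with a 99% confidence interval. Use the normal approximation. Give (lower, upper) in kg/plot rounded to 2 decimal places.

Per-group SEs: s₁/√n₁ = 9/√105 = 0.8783, s₂/√n₂ = 6/√241 = 0.3865.
Unpooled SE of the difference: √(0.77141089 + 0.14938225) = 0.9596.
Margin of error = z* · SE = 2.576 × 0.9596 = 2.4719.
x̄₁ − x̄₂ = 30.7 − 51.7 = -21.0000.
CI: -21.0000 ± 2.4719 = (-23.47, -18.53).

(-23.47, -18.53)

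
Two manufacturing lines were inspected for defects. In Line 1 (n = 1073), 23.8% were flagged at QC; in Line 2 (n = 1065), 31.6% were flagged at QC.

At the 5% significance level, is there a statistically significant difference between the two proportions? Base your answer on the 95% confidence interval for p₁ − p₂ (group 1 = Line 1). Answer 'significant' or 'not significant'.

significant

SE₁ = √(p̂₁(1−p̂₁)/n₁) = √(0.2380·0.7620/1073) = 0.01300; SE₂ = √(0.3160·0.6840/1065) = 0.01425.
Independent samples: SE of the difference = √(SE₁² + SE₂²) = √(0.000169 + 0.0002030625) = 0.01929.
z* for 95% confidence is 1.960, so the margin of error is 1.960 × 0.01929 = 0.03781.
Point estimate p̂₁ − p̂₂ = 0.2380 − 0.3160 = -0.0780.
-0.0780 ± 0.03781 → (-0.11581, -0.04019).
The interval (-0.11581, -0.04019) does not contain 0, so the difference is significant.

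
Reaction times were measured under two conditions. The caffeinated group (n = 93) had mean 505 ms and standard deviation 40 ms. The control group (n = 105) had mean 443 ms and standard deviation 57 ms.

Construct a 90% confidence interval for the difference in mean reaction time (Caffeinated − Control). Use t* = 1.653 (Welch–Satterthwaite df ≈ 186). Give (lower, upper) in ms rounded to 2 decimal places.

Per-group SEs: s₁/√n₁ = 40/√93 = 4.1478, s₂/√n₂ = 57/√105 = 5.5626.
Unpooled SE of the difference: √(17.20424484 + 30.94251876) = 6.9388.
Margin of error = t* · SE = 1.653 × 6.9388 = 11.4698.
x̄₁ − x̄₂ = 505 − 443 = 62.0000.
CI: 62.0000 ± 11.4698 = (50.53, 73.47).

(50.53, 73.47)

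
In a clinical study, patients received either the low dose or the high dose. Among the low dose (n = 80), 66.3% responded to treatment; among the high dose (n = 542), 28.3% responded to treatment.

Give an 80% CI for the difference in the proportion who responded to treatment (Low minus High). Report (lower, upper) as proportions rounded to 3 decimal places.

(0.308, 0.452)

Each SE is √(p̂(1−p̂)/n): √(0.6630·0.3370/80) = 0.05285 and √(0.2830·0.7170/542) = 0.01935.
SE(p̂₁ − p̂₂) = √(SE₁² + SE₂²) = √(0.0027931225 + 0.0003744225) = 0.05628, since the two samples are independent.
At 80% confidence z* = 1.282; margin = 1.282 × 0.05628 = 0.07215.
The difference is 0.6630 − 0.2830 = 0.3800, so the interval is 0.3800 ± 0.07215 = (0.308, 0.452).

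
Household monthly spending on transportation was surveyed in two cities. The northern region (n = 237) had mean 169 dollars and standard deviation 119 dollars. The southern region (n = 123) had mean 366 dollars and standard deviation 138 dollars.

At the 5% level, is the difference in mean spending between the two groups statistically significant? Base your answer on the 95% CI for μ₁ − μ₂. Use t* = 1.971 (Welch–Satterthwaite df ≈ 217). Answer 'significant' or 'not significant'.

significant

Per-group SEs: s₁/√n₁ = 119/√237 = 7.7299, s₂/√n₂ = 138/√123 = 12.4430.
Unpooled SE of the difference: √(59.75135401 + 154.828249) = 14.6485.
Margin of error = t* · SE = 1.971 × 14.6485 = 28.8722.
x̄₁ − x̄₂ = 169 − 366 = -197.0000.
CI: -197.0000 ± 28.8722 = (-225.8722, -168.1278).
The interval (-225.8722, -168.1278) does not contain 0, so the difference is significant.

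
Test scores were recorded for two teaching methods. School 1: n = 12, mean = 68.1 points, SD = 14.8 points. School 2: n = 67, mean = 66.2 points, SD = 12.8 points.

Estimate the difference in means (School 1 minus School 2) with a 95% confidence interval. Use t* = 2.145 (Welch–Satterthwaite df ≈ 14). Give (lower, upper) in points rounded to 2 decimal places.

SE₁ = s₁/√n₁ = 14.8/√12 = 4.2724; SE₂ = 12.8/√67 = 1.5638.
Independent samples, unequal variances: SE_diff = √(SE₁² + SE₂²) = √(18.25340176 + 2.44547044) = 4.5496.
t* = 2.145, so margin of error = 2.145 × 4.5496 = 9.7589.
Difference in means = 68.1 − 66.2 = 1.9000.
1.9000 ± 9.7589 → (-7.86, 11.66).

(-7.86, 11.66)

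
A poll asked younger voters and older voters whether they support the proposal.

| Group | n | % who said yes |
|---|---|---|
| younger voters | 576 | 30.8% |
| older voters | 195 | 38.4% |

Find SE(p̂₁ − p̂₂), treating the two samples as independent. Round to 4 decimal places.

SE₁ = √(p̂₁(1−p̂₁)/n₁) = √(0.3080·0.6920/576) = 0.01924; SE₂ = √(0.3840·0.6160/195) = 0.03483.
Independent samples: SE of the difference = √(SE₁² + SE₂²) = √(0.0003701776 + 0.0012131289) = 0.03979.

0.0398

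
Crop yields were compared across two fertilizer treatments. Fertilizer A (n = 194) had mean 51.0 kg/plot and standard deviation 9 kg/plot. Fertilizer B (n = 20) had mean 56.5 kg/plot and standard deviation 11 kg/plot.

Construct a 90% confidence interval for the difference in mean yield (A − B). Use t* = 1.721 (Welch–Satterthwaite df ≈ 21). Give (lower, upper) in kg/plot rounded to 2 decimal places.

Per-group SEs: s₁/√n₁ = 9/√194 = 0.6462, s₂/√n₂ = 11/√20 = 2.4597.
Unpooled SE of the difference: √(0.41757444 + 6.05012409) = 2.5432.
Margin of error = t* · SE = 1.721 × 2.5432 = 4.3768.
x̄₁ − x̄₂ = 51.0 − 56.5 = -5.5000.
CI: -5.5000 ± 4.3768 = (-9.88, -1.12).

(-9.88, -1.12)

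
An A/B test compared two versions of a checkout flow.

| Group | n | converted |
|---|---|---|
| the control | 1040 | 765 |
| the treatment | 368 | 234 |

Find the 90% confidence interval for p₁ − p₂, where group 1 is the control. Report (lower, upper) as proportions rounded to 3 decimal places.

Sample proportions: 765/1040 = 0.7356, 234/368 = 0.6359.
Each SE is √(p̂(1−p̂)/n): √(0.7356·0.2644/1040) = 0.01368 and √(0.6359·0.3641/368) = 0.02508.
SE(p̂₁ − p̂₂) = √(SE₁² + SE₂²) = √(0.0001871424 + 0.0006290064) = 0.02857, since the two samples are independent.
At 90% confidence z* = 1.645; margin = 1.645 × 0.02857 = 0.04700.
The difference is 0.7356 − 0.6359 = 0.0997, so the interval is 0.0997 ± 0.04700 = (0.053, 0.147).

(0.053, 0.147)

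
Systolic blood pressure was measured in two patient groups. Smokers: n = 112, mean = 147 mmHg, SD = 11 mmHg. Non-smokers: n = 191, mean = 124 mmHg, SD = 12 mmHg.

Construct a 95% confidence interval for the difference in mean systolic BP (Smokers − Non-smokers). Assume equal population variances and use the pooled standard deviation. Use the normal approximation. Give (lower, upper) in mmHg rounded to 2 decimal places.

(20.28, 25.72)

Pooled variance s_p² = [111·11² + 190·12²] / (112+191−2) = 135.5183, so s_p = 11.6412.
SE_diff = s_p·√(1/n₁ + 1/n₂) = 11.6412·√(1/112 + 1/191) = 1.3855.
z* = 1.960; margin = 1.960 × 1.3855 = 2.7156.
Difference = 147 − 124 = 23.0000.
23.0000 ± 2.7156 → (20.28, 25.72).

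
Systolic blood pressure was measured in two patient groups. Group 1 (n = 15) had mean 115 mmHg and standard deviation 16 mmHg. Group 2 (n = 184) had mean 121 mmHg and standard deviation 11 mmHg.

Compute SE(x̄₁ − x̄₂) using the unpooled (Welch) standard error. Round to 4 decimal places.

Standard errors of each mean: 16/√15 = 4.1312 and 11/√184 = 0.8109.
SE(x̄₁ − x̄₂) = √(4.1312² + 0.8109²) = 4.2100 for independent samples with unequal variances.

4.2100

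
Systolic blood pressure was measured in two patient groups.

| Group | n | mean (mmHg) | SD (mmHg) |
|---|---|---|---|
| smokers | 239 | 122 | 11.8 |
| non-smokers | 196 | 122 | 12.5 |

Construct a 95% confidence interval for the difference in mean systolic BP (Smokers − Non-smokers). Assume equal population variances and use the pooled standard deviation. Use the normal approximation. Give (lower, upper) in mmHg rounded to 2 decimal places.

Pooled variance s_p² = [238·11.8² + 195·12.5²] / (239+196−2) = 146.9004, so s_p = 12.1202.
SE_diff = s_p·√(1/n₁ + 1/n₂) = 12.1202·√(1/239 + 1/196) = 1.1680.
z* = 1.960; margin = 1.960 × 1.1680 = 2.2893.
Difference = 122 − 122 = 0.0000.
0.0000 ± 2.2893 → (-2.29, 2.29).

(-2.29, 2.29)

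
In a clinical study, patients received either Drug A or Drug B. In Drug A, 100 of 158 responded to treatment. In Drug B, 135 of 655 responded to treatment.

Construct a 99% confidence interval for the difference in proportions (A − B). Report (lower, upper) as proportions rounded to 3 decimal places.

(0.320, 0.534)

p̂₁ = 100/158 = 0.6329 and p̂₂ = 135/655 = 0.2061.
SE₁ = √(p̂₁(1−p̂₁)/n₁) = √(0.6329·0.3671/158) = 0.03835; SE₂ = √(0.2061·0.7939/655) = 0.01581.
Independent samples: SE of the difference = √(SE₁² + SE₂²) = √(0.0014707225 + 0.0002499561) = 0.04148.
z* for 99% confidence is 2.576, so the margin of error is 2.576 × 0.04148 = 0.10685.
Point estimate p̂₁ − p̂₂ = 0.6329 − 0.2061 = 0.4268.
0.4268 ± 0.10685 → (0.320, 0.534).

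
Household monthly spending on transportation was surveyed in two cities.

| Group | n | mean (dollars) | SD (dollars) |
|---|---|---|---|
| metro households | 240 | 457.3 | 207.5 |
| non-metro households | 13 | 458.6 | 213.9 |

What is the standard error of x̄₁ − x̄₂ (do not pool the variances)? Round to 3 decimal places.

60.818

Per-group SEs: s₁/√n₁ = 207.5/√240 = 13.3941, s₂/√n₂ = 213.9/√13 = 59.3252.
Unpooled SE of the difference: √(179.40191481 + 3519.47935504) = 60.8184.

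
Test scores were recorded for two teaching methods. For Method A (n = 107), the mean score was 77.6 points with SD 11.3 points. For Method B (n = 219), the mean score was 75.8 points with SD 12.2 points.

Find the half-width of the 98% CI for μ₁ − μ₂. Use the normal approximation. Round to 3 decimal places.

3.183

Per-group SEs: s₁/√n₁ = 11.3/√107 = 1.0924, s₂/√n₂ = 12.2/√219 = 0.8244.
Unpooled SE of the difference: √(1.19333776 + 0.67963536) = 1.3686.
Margin of error = z* · SE = 2.326 × 1.3686 = 3.1834.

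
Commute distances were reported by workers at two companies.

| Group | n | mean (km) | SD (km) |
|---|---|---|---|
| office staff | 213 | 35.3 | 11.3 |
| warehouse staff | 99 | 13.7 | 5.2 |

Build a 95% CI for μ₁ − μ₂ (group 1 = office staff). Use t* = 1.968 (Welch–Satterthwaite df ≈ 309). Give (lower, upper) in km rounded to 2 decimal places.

Standard errors of each mean: 11.3/√213 = 0.7743 and 5.2/√99 = 0.5226.
SE(x̄₁ − x̄₂) = √(0.7743² + 0.5226²) = 0.9342 for independent samples with unequal variances.
With t* = 1.968, the margin is 1.968 × 0.9342 = 1.8385.
x̄₁ − x̄₂ = 35.3 − 13.7 = 21.6000; the interval is 21.6000 ± 1.8385 = (19.76, 23.44).

(19.76, 23.44)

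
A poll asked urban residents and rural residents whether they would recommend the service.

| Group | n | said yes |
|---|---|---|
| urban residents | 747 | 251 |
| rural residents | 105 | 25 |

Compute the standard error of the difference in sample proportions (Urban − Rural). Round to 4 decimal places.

First, p̂₁ = 251/747 = 0.3360; p̂₂ = 25/105 = 0.2381.
The two standard errors are √(0.3360×0.6640/747) = 0.01728 and √(0.2381×0.7619/105) = 0.04157.
Because the samples are independent, SE_diff = √(0.01728² + 0.04157²) = 0.04502.

0.0450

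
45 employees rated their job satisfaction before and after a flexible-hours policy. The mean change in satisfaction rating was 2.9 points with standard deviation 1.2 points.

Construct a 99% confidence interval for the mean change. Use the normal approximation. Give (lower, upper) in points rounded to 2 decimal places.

This is a matched-pairs design, so SE = s_d/√n = 1.2/√45 = 0.1789.
Margin = 2.576 × 0.1789 = 0.4608; the interval is 2.9 ± 0.4608 = (2.44, 3.36).

(2.44, 3.36)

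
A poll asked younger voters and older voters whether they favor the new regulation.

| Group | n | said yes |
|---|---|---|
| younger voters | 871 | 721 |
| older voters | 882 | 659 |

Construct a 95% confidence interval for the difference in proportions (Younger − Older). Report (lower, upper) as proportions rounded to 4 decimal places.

Sample proportions: 721/871 = 0.8278, 659/882 = 0.7472.
Each SE is √(p̂(1−p̂)/n): √(0.8278·0.1722/871) = 0.01279 and √(0.7472·0.2528/882) = 0.01463.
SE(p̂₁ − p̂₂) = √(SE₁² + SE₂²) = √(0.0001635841 + 0.0002140369) = 0.01943, since the two samples are independent.
At 95% confidence z* = 1.960; margin = 1.960 × 0.01943 = 0.03808.
The difference is 0.8278 − 0.7472 = 0.0806, so the interval is 0.0806 ± 0.03808 = (0.0425, 0.1187).

(0.0425, 0.1187)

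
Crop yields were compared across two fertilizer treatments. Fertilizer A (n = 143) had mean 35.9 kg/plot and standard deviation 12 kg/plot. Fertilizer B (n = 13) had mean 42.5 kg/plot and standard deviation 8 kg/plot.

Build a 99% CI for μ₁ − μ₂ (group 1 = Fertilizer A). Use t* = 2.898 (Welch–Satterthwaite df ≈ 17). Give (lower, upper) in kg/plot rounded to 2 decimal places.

Standard errors of each mean: 12/√143 = 1.0035 and 8/√13 = 2.2188.
SE(x̄₁ − x̄₂) = √(1.0035² + 2.2188²) = 2.4352 for independent samples with unequal variances.
With t* = 2.898, the margin is 2.898 × 2.4352 = 7.0572.
x̄₁ − x̄₂ = 35.9 − 42.5 = -6.6000; the interval is -6.6000 ± 7.0572 = (-13.66, 0.46).

(-13.66, 0.46)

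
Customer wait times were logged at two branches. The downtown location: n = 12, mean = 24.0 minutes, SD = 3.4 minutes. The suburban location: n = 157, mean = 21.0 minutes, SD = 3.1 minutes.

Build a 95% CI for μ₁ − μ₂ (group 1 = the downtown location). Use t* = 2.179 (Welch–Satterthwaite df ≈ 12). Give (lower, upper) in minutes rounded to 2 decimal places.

Standard errors of each mean: 3.4/√12 = 0.9815 and 3.1/√157 = 0.2474.
SE(x̄₁ − x̄₂) = √(0.9815² + 0.2474²) = 1.0122 for independent samples with unequal variances.
With t* = 2.179, the margin is 2.179 × 1.0122 = 2.2056.
x̄₁ − x̄₂ = 24.0 − 21.0 = 3.0000; the interval is 3.0000 ± 2.2056 = (0.79, 5.21).

(0.79, 5.21)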